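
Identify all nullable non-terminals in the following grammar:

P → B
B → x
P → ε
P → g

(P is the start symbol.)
ε-productions: P → ε
So P is immediately nullable.
No further non-terminal can be added: every production for the remaining non-terminals contains a terminal or a non-nullable non-terminal.
Nullable = { 'P' }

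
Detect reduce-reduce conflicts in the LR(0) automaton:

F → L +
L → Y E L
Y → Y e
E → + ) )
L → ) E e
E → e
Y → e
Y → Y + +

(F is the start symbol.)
Augment with F' → F and build the canonical LR(0) collection (I0 = CLOSURE({[F' → . F]}), then GOTO on every symbol after a dot until no new states appear). It has 18 states:
  I0: { [F → . L +], [F' → . F], [L → . ) E e], [L → . Y E L], [Y → . Y + +], [Y → . Y e], [Y → . e] }  — shift
  I1: { [E → . + ) )], [E → . e], [L → ) . E e] }  — shift
  I2: { [F' → F .] }  — accept
  I3: { [F → L . +] }  — shift
  I4: { [E → . + ) )], [E → . e], [L → Y . E L], [Y → Y . + +], [Y → Y . e] }  — shift
  I5: { [Y → e .] }  — reduce
  I6: { [E → + . ) )], [Y → Y + . +] }  — shift
  I7: { [L → . ) E e], [L → . Y E L], [L → Y E . L], [Y → . Y + +], [Y → . Y e], [Y → . e] }  — shift
  I8: { [E → e .], [Y → Y e .] }  — 2 reduces
  I9: { [L → Y E L .] }  — reduce
  I10: { [E → + ) . )] }  — shift
  I11: { [Y → Y + + .] }  — reduce
  I12: { [E → + ) ) .] }  — reduce
  I13: { [F → L + .] }  — reduce
  I14: { [E → + . ) )] }  — shift
  I15: { [L → ) E . e] }  — shift
  I16: { [E → e .] }  — reduce
  I17: { [L → ) E e .] }  — reduce

I8 contains complete items [E → e .], [Y → Y e .] — reduce-reduce conflict.

Answer: Yes — I8: [E → e .] vs [Y → Y e .]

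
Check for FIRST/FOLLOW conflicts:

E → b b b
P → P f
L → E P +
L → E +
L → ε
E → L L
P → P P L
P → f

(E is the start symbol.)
Yes. L → E P '+' with FOLLOW(L) on { '+', 'b', 'f' }; L → E '+' with FOLLOW(L) on { '+', 'b', 'f' }

A FIRST/FOLLOW conflict occurs when a non-terminal N has a nullable alternative N → β (β ⇒* ε) and another alternative N → α with FIRST(α) ∩ FOLLOW(N) ≠ ∅: on such a lookahead the parser cannot decide between expanding α and letting N vanish via β.

Nullable non-terminals: E, L.
FIRST sets used below: FIRST(L) = { '+', 'b', 'f', ε }, FIRST(E) = { '+', 'b', 'f', ε }, FIRST(P) = { 'f' }

E: nullable alternative(s) E → L L; FOLLOW(E) = { $, '+', 'f' }
  E → b b b: FIRST \ {ε} = { 'b' } — disjoint from FOLLOW(E)
  E → L L: FIRST \ {ε} = { '+', 'b', 'f' } — this is the only nullable alternative, skip

L: nullable alternative(s) L → ε; FOLLOW(L) = { $, '+', 'b', 'f' }
  L → E P +: FIRST \ {ε} = { '+', 'b', 'f' } — overlaps FOLLOW(L) on { '+', 'b', 'f' }: CONFLICT
  L → E +: FIRST \ {ε} = { '+', 'b', 'f' } — overlaps FOLLOW(L) on { '+', 'b', 'f' }: CONFLICT
  L → ε: FIRST \ {ε} = { } — this is the only nullable alternative, skip

P has no nullable alternative, so no FIRST/FOLLOW check is needed there.

So the grammar has 2 FIRST/FOLLOW conflicts (marked CONFLICT above).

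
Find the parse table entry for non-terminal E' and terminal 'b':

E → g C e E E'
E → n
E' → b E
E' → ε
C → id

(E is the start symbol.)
E' → b E, E' → ε

To find M[E', 'b'], we find productions for E' where 'b' is in the predict set (PREDICT(N → α) = (FIRST(α) \ {ε}) ∪ (FOLLOW(N) if α ⇒* ε)).

Relevant sets:
  FOLLOW(E') = { $, 'b' }

E' → b E: PREDICT = { 'b' }
  'b' is in predict set, so this production goes in M[E', 'b']
E' → ε: PREDICT = { $, 'b' }
  'b' is in predict set, so this production goes in M[E', 'b']

M[E', 'b'] = E' → b E, E' → ε  (a multiply-defined cell — the grammar is not LL(1))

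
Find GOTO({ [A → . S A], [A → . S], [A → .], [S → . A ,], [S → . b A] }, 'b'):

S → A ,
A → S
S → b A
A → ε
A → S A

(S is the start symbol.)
GOTO(I, 'b') = CLOSURE({ [A → αX.β] : [A → α.Xβ] ∈ I, X = 'b' })

Items with dot before 'b', with the dot advanced:
  [S → . b A] → [S → b . A]
Closure of the advanced items:
  [S → b . A] has the dot before A: add [A → . S], [A → .], [A → . S A]
  [A → . S] has the dot before S: add [S → . A ,], [S → . b A]

GOTO = { [A → . S A], [A → . S], [A → .], [S → . A ,], [S → . b A], [S → b . A] }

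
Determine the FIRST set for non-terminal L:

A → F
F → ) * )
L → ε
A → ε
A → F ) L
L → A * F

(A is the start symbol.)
{ ')', '*', ε }

To compute FIRST(L), examine every production with L on the left-hand side, reading each right-hand side left to right until a non-nullable symbol is reached.

FIRST sets of the other non-terminals involved (by the same procedure, iterated to a fixed point):
  FIRST(A) = { ')', ε }

From L → ε:
  - ε-production, so ε ∈ FIRST(L)
From L → A * F:
  - A is a non-terminal: add FIRST(A) \ {ε} = { ')' }
    A is nullable, so continue to the next symbol
  - '*' is a terminal: add '*' and stop

Collecting: FIRST(L) = { ')', '*', ε }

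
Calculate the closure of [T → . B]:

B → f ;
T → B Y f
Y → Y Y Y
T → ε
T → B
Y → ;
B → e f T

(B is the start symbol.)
To compute CLOSURE, for each item [A → α.Bβ] where B is a non-terminal, add [B → .γ] for all productions B → γ; repeat for the newly added items until nothing changes.

Start with: [T → . B]
  [T → . B] has the dot before B: add [B → . f ;], [B → . e f T]
No further items can be added.

CLOSURE = { [B → . e f T], [B → . f ;], [T → . B] }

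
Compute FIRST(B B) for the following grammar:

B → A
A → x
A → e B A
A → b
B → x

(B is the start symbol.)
FIRST sets of the non-terminals involved (from the grammar, by fixed-point iteration):
  FIRST(B) = { 'b', 'e', 'x' }

To compute FIRST(B B), process the symbols left to right:
Symbol B is a non-terminal. Add FIRST(B) \ {ε} = { 'b', 'e', 'x' }
B is not nullable (ε ∉ FIRST(B)), so stop here.
FIRST(B B) = { 'b', 'e', 'x' }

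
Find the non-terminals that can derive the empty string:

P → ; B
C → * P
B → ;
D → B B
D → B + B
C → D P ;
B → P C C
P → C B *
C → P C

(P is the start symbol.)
None

A non-terminal is nullable if it can derive ε (the empty string): either it has an ε-production, or it has a production whose right-hand side consists entirely of nullable non-terminals.

There are no ε-productions, so no non-terminal can derive ε.
No non-terminals are nullable.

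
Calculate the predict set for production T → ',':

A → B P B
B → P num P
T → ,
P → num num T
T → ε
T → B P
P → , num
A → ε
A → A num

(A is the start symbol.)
PREDICT(T → ',') = (FIRST(RHS) \ {ε}) ∪ (FOLLOW(T) if ε ∈ FIRST(RHS), i.e. RHS ⇒* ε)
FIRST(',') = { ',' }
ε ∉ FIRST(','), so FOLLOW(T) is not added.
PREDICT(T → ',') = { ',' }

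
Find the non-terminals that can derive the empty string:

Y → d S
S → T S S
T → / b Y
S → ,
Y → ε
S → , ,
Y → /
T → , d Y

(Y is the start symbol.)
A non-terminal is nullable if it can derive ε (the empty string): either it has an ε-production, or it has a production whose right-hand side consists entirely of nullable non-terminals.

ε-productions: Y → ε
So Y is immediately nullable.
No further non-terminal can be added: every production for the remaining non-terminals contains a terminal or a non-nullable non-terminal.
Nullable = { 'Y' }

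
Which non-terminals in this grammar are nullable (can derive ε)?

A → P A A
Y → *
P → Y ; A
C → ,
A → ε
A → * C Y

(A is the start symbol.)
ε-productions: A → ε
So A is immediately nullable.
No further non-terminal can be added: every production for the remaining non-terminals contains a terminal or a non-nullable non-terminal.
Nullable = { 'A' }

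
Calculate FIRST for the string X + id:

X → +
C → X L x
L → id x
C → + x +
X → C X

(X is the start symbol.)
{ '+' }

FIRST sets of the non-terminals involved (from the grammar, by fixed-point iteration):
  FIRST(X) = { '+' }

To compute FIRST(X + id), process the symbols left to right:
Symbol X is a non-terminal. Add FIRST(X) \ {ε} = { '+' }
X is not nullable (ε ∉ FIRST(X)), so stop here.
FIRST(X + id) = { '+' }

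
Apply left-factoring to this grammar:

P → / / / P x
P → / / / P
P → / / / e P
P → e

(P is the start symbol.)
P → / / / P'
P' → P P''
P'' → x
P'' → ε
P' → e P
P → e

Left-factoring transforms A → αβ₁ | αβ₂ into A → αA' and A' → β₁ | β₂
(α is the longest common prefix among the alternatives). Repeat until
no nonterminal has two alternatives with a common prefix.

Round 1: P has alternatives sharing prefix '/ / /'. Introduce P': P → / / / P'
  Add: P' → P x
  Add: P' → P
  Add: P' → e P

Round 2: P' has alternatives sharing prefix 'P'. Introduce P'': P' → P P''
  Add: P'' → x
  Add: P'' → ε

No remaining common prefixes — done.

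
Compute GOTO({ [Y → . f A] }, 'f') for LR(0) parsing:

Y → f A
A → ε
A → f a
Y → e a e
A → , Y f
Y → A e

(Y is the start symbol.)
GOTO(I, 'f') = CLOSURE({ [A → αX.β] : [A → α.Xβ] ∈ I, X = 'f' })

Items with dot before 'f', with the dot advanced:
  [Y → . f A] → [Y → f . A]
Closure of the advanced items:
  [Y → f . A] has the dot before A: add [A → .], [A → . f a], [A → . , Y f]

GOTO = { [A → . , Y f], [A → . f a], [A → .], [Y → f . A] }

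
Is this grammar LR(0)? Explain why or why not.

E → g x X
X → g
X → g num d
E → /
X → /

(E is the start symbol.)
No. Shift-reduce conflict between [X → g .] and [X → g . num d]

Augment with E' → E and build the canonical LR(0) collection (I0 = CLOSURE({[E' → . E]}), then GOTO on every symbol after a dot until no new states appear). It has 10 states:
  I0: { [E → . /], [E → . g x X], [E' → . E] }  — shift
  I1: { [E → / .] }  — reduce
  I2: { [E' → E .] }  — accept
  I3: { [E → g . x X] }  — shift
  I4: { [E → g x . X], [X → . /], [X → . g num d], [X → . g] }  — shift
  I5: { [X → / .] }  — reduce
  I6: { [E → g x X .] }  — reduce
  I7: { [X → g . num d], [X → g .] }  — shift, reduce
  I8: { [X → g num . d] }  — shift
  I9: { [X → g num d .] }  — reduce

Conflict in state I7:
  Shift-reduce conflict between [X → g .] and [X → g . num d]
So the grammar is NOT LR(0).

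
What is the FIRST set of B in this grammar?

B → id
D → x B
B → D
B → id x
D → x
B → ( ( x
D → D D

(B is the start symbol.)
{ '(', 'id', 'x' }

FIRST sets of the other non-terminals involved (by the same procedure, iterated to a fixed point):
  FIRST(D) = { 'x' }

From B → id:
  - id is a terminal: add 'id' and stop
From B → D:
  - D is a non-terminal: add FIRST(D) \ {ε} = { 'x' }
    D is not nullable, so stop
From B → id x:
  - id is a terminal: add 'id' and stop
From B → ( ( x:
  - '(' is a terminal: add '(' and stop

Collecting: FIRST(B) = { '(', 'id', 'x' }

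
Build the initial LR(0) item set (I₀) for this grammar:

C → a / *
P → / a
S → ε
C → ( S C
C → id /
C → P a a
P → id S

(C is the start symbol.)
First, augment the grammar with C' → C
I₀ = CLOSURE({ [C' → . C] }):
  [C' → . C] has the dot before C: add [C → . a / *], [C → . ( S C], [C → . id /], [C → . P a a]
  [C → . P a a] has the dot before P: add [P → . / a], [P → . id S]
No further items can be added.

I₀ = { [C → . ( S C], [C → . P a a], [C → . a / *], [C → . id /], [C' → . C], [P → . / a], [P → . id S] }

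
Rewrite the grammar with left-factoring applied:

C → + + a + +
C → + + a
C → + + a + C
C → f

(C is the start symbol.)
Left-factoring transforms A → αβ₁ | αβ₂ into A → αA' and A' → β₁ | β₂
(α is the longest common prefix among the alternatives). Repeat until
no nonterminal has two alternatives with a common prefix.

Round 1: C has alternatives sharing prefix '+ + a'. Introduce C': C → + + a C'
  Add: C' → + +
  Add: C' → ε
  Add: C' → + C

Round 2: C' has alternatives sharing prefix '+'. Introduce C'': C' → + C''
  Add: C'' → +
  Add: C'' → C

No remaining common prefixes — done.

Resulting grammar:
C → + + a C'
C' → + C''
C'' → +
C'' → C
C' → ε
C → f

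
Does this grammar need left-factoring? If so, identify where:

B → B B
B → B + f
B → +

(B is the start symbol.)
Left-factoring is needed when two productions for the same non-terminal
share a common prefix on the right-hand side.

Productions for B:
  B → B B
  B → B + f
  B → +

Found common prefix 'B' in productions for B

Answer: Yes, B has productions with common prefix 'B'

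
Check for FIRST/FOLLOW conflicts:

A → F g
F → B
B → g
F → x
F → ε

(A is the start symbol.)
Yes. F → B with FOLLOW(F) on { 'g' }

Nullable non-terminals: F.
FIRST sets used below: FIRST(B) = { 'g' }

F: nullable alternative(s) F → ε; FOLLOW(F) = { 'g' }
  F → B: FIRST \ {ε} = { 'g' } — overlaps FOLLOW(F) on { 'g' }: CONFLICT
  F → x: FIRST \ {ε} = { 'x' } — disjoint from FOLLOW(F)
  F → ε: FIRST \ {ε} = { } — this is the only nullable alternative, skip

A, B have no nullable alternative, so no FIRST/FOLLOW check is needed there.

So the grammar has 1 FIRST/FOLLOW conflict (marked CONFLICT above).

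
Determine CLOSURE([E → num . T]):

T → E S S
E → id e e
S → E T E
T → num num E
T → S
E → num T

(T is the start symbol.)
{ [E → . id e e], [E → . num T], [E → num . T], [S → . E T E], [T → . E S S], [T → . S], [T → . num num E] }

To compute CLOSURE, for each item [A → α.Bβ] where B is a non-terminal, add [B → .γ] for all productions B → γ; repeat for the newly added items until nothing changes.

Start with: [E → num . T]
  [E → num . T] has the dot before T: add [T → . E S S], [T → . num num E], [T → . S]
  [T → . E S S] has the dot before E: add [E → . id e e], [E → . num T]
  [T → . S] has the dot before S: add [S → . E T E]
No further items can be added.

CLOSURE = { [E → . id e e], [E → . num T], [E → num . T], [S → . E T E], [T → . E S S], [T → . S], [T → . num num E] }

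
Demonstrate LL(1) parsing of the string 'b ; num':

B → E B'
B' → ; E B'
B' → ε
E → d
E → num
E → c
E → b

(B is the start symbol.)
Stack is shown with the top on the left.

Stack     Input      Action
---------------------------
B $       b ; num $  output B → E B'
E B' $    b ; num $  output E → b
b B' $    b ; num $  match 'b'
B' $      ; num $    output B' → ; E B'
; E B' $  ; num $    match ';'
E B' $    num $      output E → num
num B' $  num $      match 'num'
B' $      $          output B' → ε
$         $          accept

The string is accepted.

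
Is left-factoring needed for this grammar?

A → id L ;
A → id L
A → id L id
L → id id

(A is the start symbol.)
Yes, A has productions with common prefix 'id L'

Left-factoring is needed when two productions for the same non-terminal
share a common prefix on the right-hand side.

Productions for A:
  A → id L ;
  A → id L
  A → id L id

Found common prefix 'id L' in productions for A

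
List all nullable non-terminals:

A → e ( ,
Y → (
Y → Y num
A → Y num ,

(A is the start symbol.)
None

There are no ε-productions, so no non-terminal can derive ε.
No non-terminals are nullable.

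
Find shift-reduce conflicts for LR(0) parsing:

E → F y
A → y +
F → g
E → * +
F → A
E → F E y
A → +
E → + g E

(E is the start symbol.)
Yes — I2: [A → + .] vs [E → + . g E]; I10: [E → F y .] vs [A → y . +]

A shift-reduce conflict occurs when an LR(0) state has both:
  - a complete (reduce) item [A → α .] (dot at the end), and
  - a shift item [B → β . c γ] (dot before a terminal).

Augment with E' → E and build the canonical LR(0) collection (I0 = CLOSURE({[E' → . E]}), then GOTO on every symbol after a dot until no new states appear). It has 15 states:
  I0: { [A → . +], [A → . y +], [E → . * +], [E → . + g E], [E → . F E y], [E → . F y], [E' → . E], [F → . A], [F → . g] }  — shift
  I1: { [E → * . +] }  — shift
  I2: { [A → + .], [E → + . g E] }  — shift, reduce
  I3: { [F → A .] }  — reduce
  I4: { [E' → E .] }  — accept
  I5: { [A → . +], [A → . y +], [E → . * +], [E → . + g E], [E → . F E y], [E → . F y], [E → F . E y], [E → F . y], [F → . A], [F → . g] }  — shift
  I6: { [F → g .] }  — reduce
  I7: { [A → y . +] }  — shift
  I8: { [A → y + .] }  — reduce
  I9: { [E → F E . y] }  — shift
  I10: { [A → y . +], [E → F y .] }  — shift, reduce
  I11: { [E → F E y .] }  — reduce
  I12: { [A → . +], [A → . y +], [E → + g . E], [E → . * +], [E → . + g E], [E → . F E y], [E → . F y], [F → . A], [F → . g] }  — shift
  I13: { [E → + g E .] }  — reduce
  I14: { [E → * + .] }  — reduce

I2 contains reduce item [A → + .] and shift item [E → + . g E] — shift-reduce conflict.
I10 contains reduce item [E → F y .] and shift item [A → y . +] — shift-reduce conflict.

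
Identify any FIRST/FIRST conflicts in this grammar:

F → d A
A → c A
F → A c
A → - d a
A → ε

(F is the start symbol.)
A FIRST/FIRST conflict occurs when two productions N → α and N → β for the same non-terminal have FIRST(α) ∩ FIRST(β) ≠ ∅ (with ε ∈ FIRST of a nullable right-hand side, so two nullable alternatives also conflict).

FIRST sets of the non-terminals at (or reachable through a nullable prefix from) the front of some alternative:
  FIRST(A) = { '-', 'c', ε }

Productions for F:
  F → d A: FIRST = { 'd' }
  F → A c: FIRST = { '-', 'c' }
Productions for A:
  A → c A: FIRST = { 'c' }
  A → - d a: FIRST = { '-' }
  A → ε: FIRST = { ε }

All alternatives of each non-terminal have pairwise disjoint FIRST sets.

Answer: No FIRST/FIRST conflicts.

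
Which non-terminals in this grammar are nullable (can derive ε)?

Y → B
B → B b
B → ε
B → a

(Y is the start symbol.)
{ 'B', 'Y' }

A non-terminal is nullable if it can derive ε (the empty string): either it has an ε-production, or it has a production whose right-hand side consists entirely of nullable non-terminals.

ε-productions: B → ε
So B is immediately nullable.
Y → B: every symbol on the right is nullable, so Y is nullable too.
Every non-terminal is now nullable.
Nullable = { 'B', 'Y' }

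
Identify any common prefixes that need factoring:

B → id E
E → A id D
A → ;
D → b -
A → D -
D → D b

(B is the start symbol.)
Left-factoring is needed when two productions for the same non-terminal
share a common prefix on the right-hand side.

Productions for A:
  A → ;
  A → D -
Productions for D:
  D → b -
  D → D b

No common prefixes found.

Answer: No, left-factoring is not needed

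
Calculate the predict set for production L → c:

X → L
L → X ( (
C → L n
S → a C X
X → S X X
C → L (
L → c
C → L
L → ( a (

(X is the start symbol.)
{ 'c' }

PREDICT(L → c) = (FIRST(RHS) \ {ε}) ∪ (FOLLOW(L) if ε ∈ FIRST(RHS), i.e. RHS ⇒* ε)
FIRST(c) = { 'c' }
ε ∉ FIRST(c), so FOLLOW(L) is not added.
PREDICT(L → c) = { 'c' }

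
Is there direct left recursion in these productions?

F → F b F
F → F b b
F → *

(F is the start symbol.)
F → F b F: LEFT RECURSIVE (starts with F)
F → F b b: LEFT RECURSIVE (starts with F)
F → *: starts with '*'

The grammar has direct left recursion on: F.

Answer: Yes, F is left-recursive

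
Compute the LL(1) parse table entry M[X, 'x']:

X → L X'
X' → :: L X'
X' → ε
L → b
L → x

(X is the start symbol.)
X → L X'

To find M[X, 'x'], we find productions for X where 'x' is in the predict set (PREDICT(N → α) = (FIRST(α) \ {ε}) ∪ (FOLLOW(N) if α ⇒* ε)).

Relevant sets:
  FIRST(L) = { 'b', 'x' }

X → L X': PREDICT = { 'b', 'x' }
  'x' is in predict set, so this production goes in M[X, 'x']

M[X, 'x'] = X → L X'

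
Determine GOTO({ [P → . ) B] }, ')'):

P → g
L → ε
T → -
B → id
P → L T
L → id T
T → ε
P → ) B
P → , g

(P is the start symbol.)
GOTO(I, ')') = CLOSURE({ [A → αX.β] : [A → α.Xβ] ∈ I, X = ')' })

Items with dot before ')', with the dot advanced:
  [P → . ) B] → [P → ) . B]
Closure of the advanced items:
  [P → ) . B] has the dot before B: add [B → . id]

GOTO = { [B → . id], [P → ) . B] }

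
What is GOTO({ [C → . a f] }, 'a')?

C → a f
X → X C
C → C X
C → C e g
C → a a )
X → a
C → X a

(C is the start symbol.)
GOTO(I, 'a') = CLOSURE({ [A → αX.β] : [A → α.Xβ] ∈ I, X = 'a' })

Items with dot before 'a', with the dot advanced:
  [C → . a f] → [C → a . f]
Closure adds nothing (no advanced item has the dot before a non-terminal).

GOTO = { [C → a . f] }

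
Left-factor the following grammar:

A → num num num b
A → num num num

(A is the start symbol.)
A → num num num A'
A' → b
A' → ε

Left-factoring transforms A → αβ₁ | αβ₂ into A → αA' and A' → β₁ | β₂
(α is the longest common prefix among the alternatives). Repeat until
no nonterminal has two alternatives with a common prefix.

Round 1: A has alternatives sharing prefix 'num num num'. Introduce A': A → num num num A'
  Add: A' → b
  Add: A' → ε

No remaining common prefixes — done.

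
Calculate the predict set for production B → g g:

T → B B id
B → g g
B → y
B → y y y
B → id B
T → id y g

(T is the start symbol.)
{ 'g' }

PREDICT(B → g g) = (FIRST(RHS) \ {ε}) ∪ (FOLLOW(B) if ε ∈ FIRST(RHS), i.e. RHS ⇒* ε)
FIRST(g g) = { 'g' }
ε ∉ FIRST(g g), so FOLLOW(B) is not added.
PREDICT(B → g g) = { 'g' }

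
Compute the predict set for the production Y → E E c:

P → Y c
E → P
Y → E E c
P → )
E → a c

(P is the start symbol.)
{ ')', 'a' }

PREDICT(Y → E E c) = (FIRST(RHS) \ {ε}) ∪ (FOLLOW(Y) if ε ∈ FIRST(RHS), i.e. RHS ⇒* ε)
FIRST(E) = { ')', 'a' }
FIRST(E E c) = { ')', 'a' }
ε ∉ FIRST(E E c), so FOLLOW(Y) is not added.
PREDICT(Y → E E c) = { ')', 'a' }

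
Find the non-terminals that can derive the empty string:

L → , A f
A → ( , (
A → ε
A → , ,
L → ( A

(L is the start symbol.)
A non-terminal is nullable if it can derive ε (the empty string): either it has an ε-production, or it has a production whose right-hand side consists entirely of nullable non-terminals.

ε-productions: A → ε
So A is immediately nullable.
No further non-terminal can be added: every production for the remaining non-terminals contains a terminal or a non-nullable non-terminal.
Nullable = { 'A' }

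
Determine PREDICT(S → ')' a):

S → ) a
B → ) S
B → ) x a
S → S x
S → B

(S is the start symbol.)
PREDICT(S → ')' a) = (FIRST(RHS) \ {ε}) ∪ (FOLLOW(S) if ε ∈ FIRST(RHS), i.e. RHS ⇒* ε)
FIRST(')' a) = { ')' }
ε ∉ FIRST(')' a), so FOLLOW(S) is not added.
PREDICT(S → ')' a) = { ')' }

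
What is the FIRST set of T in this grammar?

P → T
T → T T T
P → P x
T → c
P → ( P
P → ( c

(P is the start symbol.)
To compute FIRST(T), examine every production with T on the left-hand side, reading each right-hand side left to right until a non-nullable symbol is reached.

From T → T T T:
  - T is the symbol being defined: contributes nothing new
    T is not nullable, so stop
From T → c:
  - c is a terminal: add 'c' and stop

Collecting: FIRST(T) = { 'c' }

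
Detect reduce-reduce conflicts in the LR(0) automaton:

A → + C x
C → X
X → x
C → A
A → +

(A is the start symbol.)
No reduce-reduce conflicts

Augment with A' → A and build the canonical LR(0) collection (I0 = CLOSURE({[A' → . A]}), then GOTO on every symbol after a dot until no new states appear). It has 8 states:
  I0: { [A → . + C x], [A → . +], [A' → . A] }  — shift
  I1: { [A → + . C x], [A → + .], [A → . + C x], [A → . +], [C → . A], [C → . X], [X → . x] }  — shift, reduce
  I2: { [A' → A .] }  — accept
  I3: { [C → A .] }  — reduce
  I4: { [A → + C . x] }  — shift
  I5: { [C → X .] }  — reduce
  I6: { [X → x .] }  — reduce
  I7: { [A → + C x .] }  — reduce

No state contains more than one complete item.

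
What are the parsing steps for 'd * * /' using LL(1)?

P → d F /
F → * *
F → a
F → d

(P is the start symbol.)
LL(1) parsing maintains a stack (initially the start symbol over $) and the input. At each step: if the stack top is a terminal, match it against the current input token; if it is a non-terminal N, replace it with the RHS of M[N, lookahead] (the unique production whose predict set contains the lookahead).

Stack is shown with the top on the left.

Stack    Input      Action
--------------------------
P $      d * * / $  output P → d F /
d F / $  d * * / $  match 'd'
F / $    * * / $    output F → * *
* * / $  * * / $    match '*'
* / $    * / $      match '*'
/ $      / $        match '/'
$        $          accept

The string is accepted.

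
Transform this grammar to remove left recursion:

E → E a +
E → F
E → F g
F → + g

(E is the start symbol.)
E → F E'
E → F g E'
E' → a + E'
E' → ε
F → + g

E is directly left-recursive. The standard transformation for
  A → A α₁ | ... | A α_m | β₁ | ... | β_n
is
  A  → β₁ A' | ... | β_n A'
  A' → α₁ A' | ... | α_m A' | ε

E → F becomes E → F E'
E → F g becomes E → F g E'
E → E a + becomes E' → a + E'
Add E' → ε

Productions for other non-terminals are unchanged:
  F → + g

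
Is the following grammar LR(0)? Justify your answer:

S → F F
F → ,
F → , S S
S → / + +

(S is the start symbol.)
A grammar is LR(0) if no state in the canonical LR(0) collection has:
  - both a shift item (dot before a terminal) and a complete item (shift-reduce conflict), or
  - two or more complete items (reduce-reduce conflict; the accept item [S' → S .] counts as a complete item here).

Augment with S' → S and build the canonical LR(0) collection (I0 = CLOSURE({[S' → . S]}), then GOTO on every symbol after a dot until no new states appear). It has 10 states:
  I0: { [F → . , S S], [F → . ,], [S → . / + +], [S → . F F], [S' → . S] }  — shift
  I1: { [F → , . S S], [F → , .], [F → . , S S], [F → . ,], [S → . / + +], [S → . F F] }  — shift, reduce
  I2: { [S → / . + +] }  — shift
  I3: { [F → . , S S], [F → . ,], [S → F . F] }  — shift
  I4: { [S' → S .] }  — accept
  I5: { [S → F F .] }  — reduce
  I6: { [S → / + . +] }  — shift
  I7: { [S → / + + .] }  — reduce
  I8: { [F → , S . S], [F → . , S S], [F → . ,], [S → . / + +], [S → . F F] }  — shift
  I9: { [F → , S S .] }  — reduce

Conflict in state I1:
  Shift-reduce conflict between [F → , .] and [F → . ,]
So the grammar is NOT LR(0).

Answer: No. Shift-reduce conflict between [F → , .] and [F → . ,]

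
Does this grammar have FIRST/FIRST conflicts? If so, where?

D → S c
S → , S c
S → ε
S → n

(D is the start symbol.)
No FIRST/FIRST conflicts.

Productions for S:
  S → , S c: FIRST = { ',' }
  S → ε: FIRST = { ε }
  S → n: FIRST = { 'n' }
D has only one production, so no FIRST/FIRST conflict is possible there.

All alternatives of each non-terminal have pairwise disjoint FIRST sets.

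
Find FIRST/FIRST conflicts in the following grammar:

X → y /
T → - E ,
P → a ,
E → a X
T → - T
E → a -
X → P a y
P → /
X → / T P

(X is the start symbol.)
Yes. X → P a y / X → '/' T P on { '/' }; T → '-' E ',' / T → '-' T on { '-' }; E → a X / E → a '-' on { 'a' }

A FIRST/FIRST conflict occurs when two productions N → α and N → β for the same non-terminal have FIRST(α) ∩ FIRST(β) ≠ ∅ (with ε ∈ FIRST of a nullable right-hand side, so two nullable alternatives also conflict).

FIRST sets of the non-terminals at (or reachable through a nullable prefix from) the front of some alternative:
  FIRST(P) = { '/', 'a' }

Productions for X:
  X → y /: FIRST = { 'y' }
  X → P a y: FIRST = { '/', 'a' }
  X → / T P: FIRST = { '/' }
Productions for T:
  T → - E ,: FIRST = { '-' }
  T → - T: FIRST = { '-' }
Productions for P:
  P → a ,: FIRST = { 'a' }
  P → /: FIRST = { '/' }
Productions for E:
  E → a X: FIRST = { 'a' }
  E → a -: FIRST = { 'a' }

Conflict for X: X → P a y and X → / T P
  Overlap: { '/' }
Conflict for T: T → - E , and T → - T
  Overlap: { '-' }
Conflict for E: E → a X and E → a -
  Overlap: { 'a' }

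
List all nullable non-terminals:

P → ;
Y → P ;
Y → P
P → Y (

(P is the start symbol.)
None

A non-terminal is nullable if it can derive ε (the empty string): either it has an ε-production, or it has a production whose right-hand side consists entirely of nullable non-terminals.

There are no ε-productions, so no non-terminal can derive ε.
No non-terminals are nullable.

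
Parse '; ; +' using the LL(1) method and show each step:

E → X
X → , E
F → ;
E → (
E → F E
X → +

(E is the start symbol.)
LL(1) parsing maintains a stack (initially the start symbol over $) and the input. At each step: if the stack top is a terminal, match it against the current input token; if it is a non-terminal N, replace it with the RHS of M[N, lookahead] (the unique production whose predict set contains the lookahead).

Stack is shown with the top on the left.

Stack  Input    Action
----------------------
E $    ; ; + $  output E → F E
F E $  ; ; + $  output F → ;
; E $  ; ; + $  match ';'
E $    ; + $    output E → F E
F E $  ; + $    output F → ;
; E $  ; + $    match ';'
E $    + $      output E → X
X $    + $      output X → +
+ $    + $      match '+'
$      $        accept

The string is accepted.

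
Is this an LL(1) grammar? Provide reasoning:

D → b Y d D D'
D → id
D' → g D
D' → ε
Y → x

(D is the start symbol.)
No. Predict set conflict for D': { 'g' }

A grammar is LL(1) if for each non-terminal N with multiple productions, the predict sets of those productions are pairwise disjoint, where PREDICT(N → α) = (FIRST(α) \ {ε}) ∪ (FOLLOW(N) if α ⇒* ε).

Relevant sets:
  FOLLOW(D') = { $, 'g' }

For D:
  PREDICT(D → b Y d D D') = { 'b' }
  PREDICT(D → id) = { 'id' }
For D':
  PREDICT(D' → g D) = { 'g' }
  PREDICT(D' → ε) = { $, 'g' }
Y has a single production, so nothing to check there.

Conflict found: Predict set conflict for D': { 'g' }
The grammar is NOT LL(1).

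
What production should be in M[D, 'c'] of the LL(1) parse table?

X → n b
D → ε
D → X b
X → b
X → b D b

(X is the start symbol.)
Empty (error entry)

To find M[D, 'c'], we find productions for D where 'c' is in the predict set (PREDICT(N → α) = (FIRST(α) \ {ε}) ∪ (FOLLOW(N) if α ⇒* ε)).

Relevant sets:
  FIRST(X) = { 'b', 'n' }
  FOLLOW(D) = { 'b' }

D → ε: PREDICT = { 'b' }
D → X b: PREDICT = { 'b', 'n' }

M[D, 'c'] is empty (no production applies)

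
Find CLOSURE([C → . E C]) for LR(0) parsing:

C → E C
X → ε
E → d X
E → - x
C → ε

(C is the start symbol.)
{ [C → . E C], [E → . - x], [E → . d X] }

Start with: [C → . E C]
  [C → . E C] has the dot before E: add [E → . d X], [E → . - x]
No further items can be added.

CLOSURE = { [C → . E C], [E → . - x], [E → . d X] }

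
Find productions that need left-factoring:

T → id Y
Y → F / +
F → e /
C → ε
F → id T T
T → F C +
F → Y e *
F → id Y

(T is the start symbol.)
Left-factoring is needed when two productions for the same non-terminal
share a common prefix on the right-hand side.

Productions for T:
  T → id Y
  T → F C +
Productions for F:
  F → e /
  F → id T T
  F → Y e *
  F → id Y

Found common prefix 'id' in productions for F

Answer: Yes, F has productions with common prefix 'id'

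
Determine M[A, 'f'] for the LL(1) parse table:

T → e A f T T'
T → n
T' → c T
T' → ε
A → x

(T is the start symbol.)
Empty (error entry)

To find M[A, 'f'], we find productions for A where 'f' is in the predict set (PREDICT(N → α) = (FIRST(α) \ {ε}) ∪ (FOLLOW(N) if α ⇒* ε)).

A → x: PREDICT = { 'x' }

M[A, 'f'] is empty (no production applies)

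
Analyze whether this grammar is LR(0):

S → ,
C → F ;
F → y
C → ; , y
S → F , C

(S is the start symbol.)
Yes, the grammar is LR(0)

A grammar is LR(0) if no state in the canonical LR(0) collection has:
  - both a shift item (dot before a terminal) and a complete item (shift-reduce conflict), or
  - two or more complete items (reduce-reduce conflict; the accept item [S' → S .] counts as a complete item here).

Augment with S' → S and build the canonical LR(0) collection (I0 = CLOSURE({[S' → . S]}), then GOTO on every symbol after a dot until no new states appear). It has 12 states:
  I0: { [F → . y], [S → . ,], [S → . F , C], [S' → . S] }  — shift
  I1: { [S → , .] }  — reduce
  I2: { [S → F . , C] }  — shift
  I3: { [S' → S .] }  — accept
  I4: { [F → y .] }  — reduce
  I5: { [C → . ; , y], [C → . F ;], [F → . y], [S → F , . C] }  — shift
  I6: { [C → ; . , y] }  — shift
  I7: { [S → F , C .] }  — reduce
  I8: { [C → F . ;] }  — shift
  I9: { [C → F ; .] }  — reduce
  I10: { [C → ; , . y] }  — shift
  I11: { [C → ; , y .] }  — reduce

Every state is either a pure shift/goto state or contains exactly one complete item and nothing to shift — no conflicts. The grammar is LR(0).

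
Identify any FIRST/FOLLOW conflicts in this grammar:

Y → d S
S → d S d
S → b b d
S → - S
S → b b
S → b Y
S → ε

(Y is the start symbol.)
Nullable non-terminals: S.

S: nullable alternative(s) S → ε; FOLLOW(S) = { $, 'd' }
  S → d S d: FIRST \ {ε} = { 'd' } — overlaps FOLLOW(S) on { 'd' }: CONFLICT
  S → b b d: FIRST \ {ε} = { 'b' } — disjoint from FOLLOW(S)
  S → - S: FIRST \ {ε} = { '-' } — disjoint from FOLLOW(S)
  S → b b: FIRST \ {ε} = { 'b' } — disjoint from FOLLOW(S)
  S → b Y: FIRST \ {ε} = { 'b' } — disjoint from FOLLOW(S)
  S → ε: FIRST \ {ε} = { } — this is the only nullable alternative, skip

Y has no nullable alternative, so no FIRST/FOLLOW check is needed there.

So the grammar has 1 FIRST/FOLLOW conflict (marked CONFLICT above).

Answer: Yes. S → d S d with FOLLOW(S) on { 'd' }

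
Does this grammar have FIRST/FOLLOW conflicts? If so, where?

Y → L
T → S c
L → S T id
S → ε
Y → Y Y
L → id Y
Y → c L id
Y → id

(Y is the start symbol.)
No FIRST/FOLLOW conflicts.

Nullable non-terminals: S.
S has a nullable alternative but only one production, so nothing to check.

L, T, Y have no nullable alternative, so no FIRST/FOLLOW check is needed there.

No FIRST/FOLLOW conflicts found.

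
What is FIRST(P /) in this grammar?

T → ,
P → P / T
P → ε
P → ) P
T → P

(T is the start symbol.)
{ ')', '/' }

FIRST sets of the non-terminals involved (from the grammar, by fixed-point iteration):
  FIRST(P) = { ')', '/', ε }

To compute FIRST(P /), process the symbols left to right:
Symbol P is a non-terminal. Add FIRST(P) \ {ε} = { ')', '/' }
P is nullable (ε ∈ FIRST(P)), continue to the next symbol.
Symbol / is a terminal. Add '/' and stop.
FIRST(P /) = { ')', '/' }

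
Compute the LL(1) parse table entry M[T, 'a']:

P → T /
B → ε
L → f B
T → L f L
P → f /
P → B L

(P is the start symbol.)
Empty (error entry)

To find M[T, 'a'], we find productions for T where 'a' is in the predict set (PREDICT(N → α) = (FIRST(α) \ {ε}) ∪ (FOLLOW(N) if α ⇒* ε)).

Relevant sets:
  FIRST(L) = { 'f' }

T → L f L: PREDICT = { 'f' }

M[T, 'a'] is empty (no production applies)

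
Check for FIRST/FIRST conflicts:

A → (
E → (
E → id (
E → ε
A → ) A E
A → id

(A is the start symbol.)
Productions for A:
  A → (: FIRST = { '(' }
  A → ) A E: FIRST = { ')' }
  A → id: FIRST = { 'id' }
Productions for E:
  E → (: FIRST = { '(' }
  E → id (: FIRST = { 'id' }
  E → ε: FIRST = { ε }

All alternatives of each non-terminal have pairwise disjoint FIRST sets.

Answer: No FIRST/FIRST conflicts.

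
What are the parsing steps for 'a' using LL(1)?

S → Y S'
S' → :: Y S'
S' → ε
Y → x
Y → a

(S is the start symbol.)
Stack is shown with the top on the left.

Stack   Input  Action
---------------------
S $     a $    output S → Y S'
Y S' $  a $    output Y → a
a S' $  a $    match 'a'
S' $    $      output S' → ε
$       $      accept

The string is accepted.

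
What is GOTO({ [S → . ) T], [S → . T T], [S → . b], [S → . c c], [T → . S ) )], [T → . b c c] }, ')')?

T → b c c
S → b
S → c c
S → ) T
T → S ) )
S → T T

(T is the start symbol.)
GOTO(I, ')') = CLOSURE({ [A → αX.β] : [A → α.Xβ] ∈ I, X = ')' })

Items with dot before ')', with the dot advanced:
  [S → . ) T] → [S → ) . T]
Closure of the advanced items:
  [S → ) . T] has the dot before T: add [T → . b c c], [T → . S ) )]
  [T → . S ) )] has the dot before S: add [S → . b], [S → . c c], [S → . ) T], [S → . T T]

GOTO = { [S → ) . T], [S → . ) T], [S → . T T], [S → . b], [S → . c c], [T → . S ) )], [T → . b c c] }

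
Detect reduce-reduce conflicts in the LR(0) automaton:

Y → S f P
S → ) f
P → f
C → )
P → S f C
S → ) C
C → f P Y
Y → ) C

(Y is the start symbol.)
Yes — I17: [S → ) C .] vs [Y → ) C .]

A reduce-reduce conflict occurs when an LR(0) state has two complete items [A → α .] and [B → β .] — both call for a reduction, and with no lookahead the parser cannot choose between them.

Augment with Y' → Y and build the canonical LR(0) collection (I0 = CLOSURE({[Y' → . Y]}), then GOTO on every symbol after a dot until no new states appear). It has 18 states:
  I0: { [S → . ) C], [S → . ) f], [Y → . ) C], [Y → . S f P], [Y' → . Y] }  — shift
  I1: { [C → . )], [C → . f P Y], [S → ) . C], [S → ) . f], [Y → ) . C] }  — shift
  I2: { [Y → S . f P] }  — shift
  I3: { [Y' → Y .] }  — accept
  I4: { [P → . S f C], [P → . f], [S → . ) C], [S → . ) f], [Y → S f . P] }  — shift
  I5: { [C → . )], [C → . f P Y], [S → ) . C], [S → ) . f] }  — shift
  I6: { [Y → S f P .] }  — reduce
  I7: { [P → S . f C] }  — shift
  I8: { [P → f .] }  — reduce
  I9: { [C → . )], [C → . f P Y], [P → S f . C] }  — shift
  I10: { [C → ) .] }  — reduce
  I11: { [P → S f C .] }  — reduce
  I12: { [C → f . P Y], [P → . S f C], [P → . f], [S → . ) C], [S → . ) f] }  — shift
  I13: { [C → f P . Y], [S → . ) C], [S → . ) f], [Y → . ) C], [Y → . S f P] }  — shift
  I14: { [C → f P Y .] }  — reduce
  I15: { [S → ) C .] }  — reduce
  I16: { [C → f . P Y], [P → . S f C], [P → . f], [S → ) f .], [S → . ) C], [S → . ) f] }  — shift, reduce
  I17: { [S → ) C .], [Y → ) C .] }  — 2 reduces

I17 contains complete items [S → ) C .], [Y → ) C .] — reduce-reduce conflict.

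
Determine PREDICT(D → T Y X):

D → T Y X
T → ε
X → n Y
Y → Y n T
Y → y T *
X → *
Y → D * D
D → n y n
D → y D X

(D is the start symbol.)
{ 'n', 'y' }

PREDICT(D → T Y X) = (FIRST(RHS) \ {ε}) ∪ (FOLLOW(D) if ε ∈ FIRST(RHS), i.e. RHS ⇒* ε)
FIRST(T) = { ε }
FIRST(Y) = { 'n', 'y' }
FIRST(T Y X) = { 'n', 'y' }
ε ∉ FIRST(T Y X), so FOLLOW(D) is not added.
PREDICT(D → T Y X) = { 'n', 'y' }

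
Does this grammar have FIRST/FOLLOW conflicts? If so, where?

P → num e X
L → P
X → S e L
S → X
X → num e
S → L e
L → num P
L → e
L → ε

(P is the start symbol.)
Nullable non-terminals: L.
FIRST sets used below: FIRST(P) = { 'num' }

L: nullable alternative(s) L → ε; FOLLOW(L) = { $, 'e' }
  L → P: FIRST \ {ε} = { 'num' } — disjoint from FOLLOW(L)
  L → num P: FIRST \ {ε} = { 'num' } — disjoint from FOLLOW(L)
  L → e: FIRST \ {ε} = { 'e' } — overlaps FOLLOW(L) on { 'e' }: CONFLICT
  L → ε: FIRST \ {ε} = { } — this is the only nullable alternative, skip

P, S, X have no nullable alternative, so no FIRST/FOLLOW check is needed there.

So the grammar has 1 FIRST/FOLLOW conflict (marked CONFLICT above).

Answer: Yes. L → e with FOLLOW(L) on { 'e' }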